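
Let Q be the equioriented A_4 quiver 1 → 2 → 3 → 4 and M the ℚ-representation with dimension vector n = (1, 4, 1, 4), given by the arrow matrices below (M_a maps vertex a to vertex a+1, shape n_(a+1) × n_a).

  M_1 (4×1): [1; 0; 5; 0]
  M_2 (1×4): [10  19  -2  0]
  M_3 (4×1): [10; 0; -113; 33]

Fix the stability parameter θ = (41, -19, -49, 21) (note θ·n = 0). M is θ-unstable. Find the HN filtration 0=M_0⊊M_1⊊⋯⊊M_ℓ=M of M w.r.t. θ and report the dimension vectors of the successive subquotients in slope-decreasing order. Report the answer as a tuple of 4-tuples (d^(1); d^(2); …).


Interval decomposition of M: I[1,2], I[2,2]^2, I[2,4], I[4,4]^3.
HN type (ℓ=4): μ^(1)=21; μ^(2)=11; μ^(3)=-19; μ^(4)=-34

((0, 0, 0, 4); (1, 1, 0, 0); (0, 2, 0, 0); (0, 1, 1, 0))


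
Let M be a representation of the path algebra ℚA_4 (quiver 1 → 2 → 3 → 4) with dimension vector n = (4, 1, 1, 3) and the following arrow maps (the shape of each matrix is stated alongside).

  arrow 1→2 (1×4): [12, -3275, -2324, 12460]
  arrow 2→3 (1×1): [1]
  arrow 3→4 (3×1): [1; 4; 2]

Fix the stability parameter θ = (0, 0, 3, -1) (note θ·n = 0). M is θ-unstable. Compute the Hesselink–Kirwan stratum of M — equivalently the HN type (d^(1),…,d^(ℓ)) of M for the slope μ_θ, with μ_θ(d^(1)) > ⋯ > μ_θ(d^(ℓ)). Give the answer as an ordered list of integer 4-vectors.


Via rank(M_{q-1}∘⋯∘M_p): M ≅ I[1,1]^3, I[1,4], I[4,4]^2.
μ_θ-semistable layers: μ^(1)=1; μ^(2)=0; μ^(3)=-1

((0, 0, 1, 1); (4, 1, 0, 0); (0, 0, 0, 2))


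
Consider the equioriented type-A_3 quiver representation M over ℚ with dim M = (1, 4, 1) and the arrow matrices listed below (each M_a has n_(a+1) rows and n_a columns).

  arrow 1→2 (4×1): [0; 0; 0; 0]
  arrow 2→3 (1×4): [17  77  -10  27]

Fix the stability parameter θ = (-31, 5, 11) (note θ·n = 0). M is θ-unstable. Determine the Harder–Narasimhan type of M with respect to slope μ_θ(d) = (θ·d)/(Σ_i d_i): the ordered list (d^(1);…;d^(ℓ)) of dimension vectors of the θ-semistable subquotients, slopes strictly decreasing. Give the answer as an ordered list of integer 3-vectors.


Interval decomposition of M: I[1,1], I[2,2]^3, I[2,3].
HN type (ℓ=3): μ^(1)=11; μ^(2)=5; μ^(3)=-31

((0, 0, 1); (0, 4, 0); (1, 0, 0))


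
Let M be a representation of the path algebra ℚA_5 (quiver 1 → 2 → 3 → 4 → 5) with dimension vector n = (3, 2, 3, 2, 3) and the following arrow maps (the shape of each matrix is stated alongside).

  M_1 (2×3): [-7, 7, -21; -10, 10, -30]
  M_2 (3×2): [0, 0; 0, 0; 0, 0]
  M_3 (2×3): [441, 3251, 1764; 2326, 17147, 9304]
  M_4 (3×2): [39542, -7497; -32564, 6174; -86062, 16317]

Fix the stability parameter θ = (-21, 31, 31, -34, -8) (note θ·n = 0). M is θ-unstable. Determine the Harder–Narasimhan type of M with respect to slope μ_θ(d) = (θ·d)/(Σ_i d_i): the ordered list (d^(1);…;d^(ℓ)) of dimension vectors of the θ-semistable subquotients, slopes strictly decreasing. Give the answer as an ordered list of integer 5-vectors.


Via rank(M_{q-1}∘⋯∘M_p): M ≅ I[1,1]^2, I[1,2], I[2,2], I[3,3], I[3,4], I[3,5], I[5,5]^2.
μ_θ-semistable layers: μ^(1)=31; μ^(2)=-3/2; μ^(3)=-11/3; μ^(4)=-8; μ^(5)=-21

((0, 2, 1, 0, 0); (0, 0, 1, 1, 0); (0, 0, 1, 1, 1); (0, 0, 0, 0, 2); (3, 0, 0, 0, 0))


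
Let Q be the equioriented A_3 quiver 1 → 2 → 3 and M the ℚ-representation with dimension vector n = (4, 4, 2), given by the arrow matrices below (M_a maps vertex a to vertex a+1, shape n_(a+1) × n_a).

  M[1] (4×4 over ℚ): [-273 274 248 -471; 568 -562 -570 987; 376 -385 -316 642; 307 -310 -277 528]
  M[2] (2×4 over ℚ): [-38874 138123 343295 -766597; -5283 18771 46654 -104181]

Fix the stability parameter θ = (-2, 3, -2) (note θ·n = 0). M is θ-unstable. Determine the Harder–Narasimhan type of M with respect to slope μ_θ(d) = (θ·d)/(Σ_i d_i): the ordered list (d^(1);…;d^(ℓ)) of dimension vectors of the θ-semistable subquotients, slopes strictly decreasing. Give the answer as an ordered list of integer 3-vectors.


Barcode: M ≅ I[1,2]^2, I[1,3]^2. HN layers by μ_θ (3 steps, strictly decreasing):
  μ^(1)=3; μ^(2)=1/2; μ^(3)=-2

((0, 2, 0); (0, 2, 2); (4, 0, 0))


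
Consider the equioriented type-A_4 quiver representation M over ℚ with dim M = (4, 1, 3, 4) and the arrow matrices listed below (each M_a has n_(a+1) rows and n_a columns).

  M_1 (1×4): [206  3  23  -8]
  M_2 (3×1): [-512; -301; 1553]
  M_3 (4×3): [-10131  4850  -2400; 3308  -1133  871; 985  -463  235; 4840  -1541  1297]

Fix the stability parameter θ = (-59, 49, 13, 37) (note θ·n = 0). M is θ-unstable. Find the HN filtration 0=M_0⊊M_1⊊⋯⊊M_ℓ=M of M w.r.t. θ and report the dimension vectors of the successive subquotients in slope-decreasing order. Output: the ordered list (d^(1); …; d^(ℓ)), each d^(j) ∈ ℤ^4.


Barcode: M ≅ I[1,1]^3, I[1,4], I[3,4]^2, I[4,4]. HN layers by μ_θ (4 steps, strictly decreasing):
  μ^(1)=37; μ^(2)=31; μ^(3)=13; μ^(4)=-59

((0, 0, 0, 4); (0, 1, 1, 0); (0, 0, 2, 0); (4, 0, 0, 0))


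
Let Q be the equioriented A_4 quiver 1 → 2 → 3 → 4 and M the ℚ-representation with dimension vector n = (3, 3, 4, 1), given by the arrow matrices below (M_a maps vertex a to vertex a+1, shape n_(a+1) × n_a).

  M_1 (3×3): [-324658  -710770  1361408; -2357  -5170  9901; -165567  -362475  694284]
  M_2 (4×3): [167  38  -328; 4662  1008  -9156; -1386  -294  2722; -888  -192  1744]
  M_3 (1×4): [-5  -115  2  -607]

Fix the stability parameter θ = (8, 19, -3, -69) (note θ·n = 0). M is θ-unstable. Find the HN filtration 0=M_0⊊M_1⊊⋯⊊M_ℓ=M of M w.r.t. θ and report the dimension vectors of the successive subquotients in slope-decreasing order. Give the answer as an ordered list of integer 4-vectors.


Barcode: M ≅ I[1,1], I[1,2], I[1,4], I[2,3], I[3,3]^2. HN layers by μ_θ (4 steps, strictly decreasing):
  μ^(1)=19; μ^(2)=8; μ^(3)=-3; μ^(4)=-45/4

((0, 1, 0, 0); (2, 1, 1, 0); (0, 0, 2, 0); (1, 1, 1, 1))


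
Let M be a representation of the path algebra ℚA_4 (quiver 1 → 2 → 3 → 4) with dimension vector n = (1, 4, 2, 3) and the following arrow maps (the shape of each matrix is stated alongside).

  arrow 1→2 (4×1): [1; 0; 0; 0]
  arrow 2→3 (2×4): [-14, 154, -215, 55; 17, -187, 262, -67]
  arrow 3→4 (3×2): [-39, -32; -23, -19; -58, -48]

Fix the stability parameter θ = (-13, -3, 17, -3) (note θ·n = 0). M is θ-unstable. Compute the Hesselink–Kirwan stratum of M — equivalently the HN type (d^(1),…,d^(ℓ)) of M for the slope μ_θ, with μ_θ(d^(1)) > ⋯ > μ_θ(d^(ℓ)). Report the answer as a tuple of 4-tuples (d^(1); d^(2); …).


Via rank(M_{q-1}∘⋯∘M_p): M ≅ I[1,4], I[2,2]^2, I[2,4], I[4,4].
μ_θ-semistable layers: μ^(1)=7; μ^(2)=-3; μ^(3)=-13

((0, 0, 2, 2); (0, 4, 0, 1); (1, 0, 0, 0))


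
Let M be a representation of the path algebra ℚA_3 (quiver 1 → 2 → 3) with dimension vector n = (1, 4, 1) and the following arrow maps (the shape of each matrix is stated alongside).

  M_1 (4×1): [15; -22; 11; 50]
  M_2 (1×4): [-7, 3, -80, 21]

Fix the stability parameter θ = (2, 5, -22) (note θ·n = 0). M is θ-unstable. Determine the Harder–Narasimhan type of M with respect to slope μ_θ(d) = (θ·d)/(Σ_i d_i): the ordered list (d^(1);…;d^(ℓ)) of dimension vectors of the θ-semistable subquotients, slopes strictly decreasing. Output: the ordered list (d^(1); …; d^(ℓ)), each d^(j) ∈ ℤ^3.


Barcode: M ≅ I[1,3], I[2,2]^3. HN layers by μ_θ (2 steps, strictly decreasing):
  μ^(1)=5; μ^(2)=-5

((0, 3, 0); (1, 1, 1))


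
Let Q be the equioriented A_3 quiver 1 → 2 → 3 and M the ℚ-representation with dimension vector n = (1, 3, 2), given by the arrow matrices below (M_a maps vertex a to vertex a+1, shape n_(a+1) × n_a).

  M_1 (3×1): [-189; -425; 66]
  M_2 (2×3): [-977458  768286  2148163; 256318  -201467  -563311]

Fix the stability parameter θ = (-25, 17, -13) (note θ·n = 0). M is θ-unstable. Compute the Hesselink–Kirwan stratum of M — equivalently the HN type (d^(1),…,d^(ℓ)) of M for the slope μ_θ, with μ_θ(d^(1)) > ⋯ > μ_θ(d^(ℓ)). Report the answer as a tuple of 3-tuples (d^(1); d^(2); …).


Via rank(M_{q-1}∘⋯∘M_p): M ≅ I[1,3], I[2,2], I[2,3].
μ_θ-semistable layers: μ^(1)=17; μ^(2)=2; μ^(3)=-25

((0, 1, 0); (0, 2, 2); (1, 0, 0))


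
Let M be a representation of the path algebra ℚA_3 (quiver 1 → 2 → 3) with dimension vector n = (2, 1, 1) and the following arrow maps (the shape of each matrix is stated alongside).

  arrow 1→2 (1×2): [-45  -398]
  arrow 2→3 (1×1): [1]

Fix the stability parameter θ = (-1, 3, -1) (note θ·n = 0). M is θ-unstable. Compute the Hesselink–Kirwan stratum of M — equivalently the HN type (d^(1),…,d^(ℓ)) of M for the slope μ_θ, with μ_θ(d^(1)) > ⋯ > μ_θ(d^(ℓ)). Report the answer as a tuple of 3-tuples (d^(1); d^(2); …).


Barcode: M ≅ I[1,1], I[1,3]. HN layers by μ_θ (2 steps, strictly decreasing):
  μ^(1)=1; μ^(2)=-1

((0, 1, 1); (2, 0, 0))


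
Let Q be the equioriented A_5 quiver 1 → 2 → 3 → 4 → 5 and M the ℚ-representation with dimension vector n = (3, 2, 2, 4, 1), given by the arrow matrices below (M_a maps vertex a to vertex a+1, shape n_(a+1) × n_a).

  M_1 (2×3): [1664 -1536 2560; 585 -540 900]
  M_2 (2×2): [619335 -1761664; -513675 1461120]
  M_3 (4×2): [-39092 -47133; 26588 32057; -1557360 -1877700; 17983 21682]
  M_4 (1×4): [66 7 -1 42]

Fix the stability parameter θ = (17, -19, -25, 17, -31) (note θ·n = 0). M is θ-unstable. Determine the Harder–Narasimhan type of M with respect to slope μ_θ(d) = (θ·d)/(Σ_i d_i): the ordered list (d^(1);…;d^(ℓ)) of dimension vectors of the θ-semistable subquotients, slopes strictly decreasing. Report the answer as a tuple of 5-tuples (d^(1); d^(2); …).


Barcode: M ≅ I[1,1]^2, I[1,2], I[2,5], I[3,4], I[4,4]^2. HN layers by μ_θ (5 steps, strictly decreasing):
  μ^(1)=17; μ^(2)=-1; μ^(3)=-7; μ^(4)=-22; μ^(5)=-25

((2, 0, 0, 3, 0); (1, 1, 0, 0, 0); (0, 0, 0, 1, 1); (0, 1, 1, 0, 0); (0, 0, 1, 0, 0))


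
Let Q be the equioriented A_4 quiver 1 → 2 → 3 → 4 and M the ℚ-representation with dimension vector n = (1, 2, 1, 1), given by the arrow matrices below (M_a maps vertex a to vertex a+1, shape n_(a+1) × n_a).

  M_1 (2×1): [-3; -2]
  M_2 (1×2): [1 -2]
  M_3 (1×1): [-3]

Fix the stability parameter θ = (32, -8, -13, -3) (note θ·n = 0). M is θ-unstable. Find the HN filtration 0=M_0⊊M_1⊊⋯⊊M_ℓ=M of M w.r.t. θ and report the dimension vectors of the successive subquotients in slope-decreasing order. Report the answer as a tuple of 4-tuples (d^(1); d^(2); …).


Interval decomposition of M: I[1,4], I[2,2].
HN type (ℓ=2): μ^(1)=2; μ^(2)=-8

((1, 1, 1, 1); (0, 1, 0, 0))


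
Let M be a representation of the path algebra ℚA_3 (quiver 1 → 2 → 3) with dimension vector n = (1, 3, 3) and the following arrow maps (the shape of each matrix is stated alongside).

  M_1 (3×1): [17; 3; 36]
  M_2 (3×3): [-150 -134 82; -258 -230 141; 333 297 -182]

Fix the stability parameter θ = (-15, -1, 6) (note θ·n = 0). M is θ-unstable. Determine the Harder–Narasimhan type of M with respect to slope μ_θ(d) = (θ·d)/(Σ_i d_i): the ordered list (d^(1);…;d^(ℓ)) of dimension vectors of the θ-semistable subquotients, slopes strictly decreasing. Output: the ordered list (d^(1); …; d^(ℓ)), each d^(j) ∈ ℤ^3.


Barcode: M ≅ I[1,2], I[2,3]^2, I[3,3]. HN layers by μ_θ (3 steps, strictly decreasing):
  μ^(1)=6; μ^(2)=-1; μ^(3)=-15

((0, 0, 3); (0, 3, 0); (1, 0, 0))


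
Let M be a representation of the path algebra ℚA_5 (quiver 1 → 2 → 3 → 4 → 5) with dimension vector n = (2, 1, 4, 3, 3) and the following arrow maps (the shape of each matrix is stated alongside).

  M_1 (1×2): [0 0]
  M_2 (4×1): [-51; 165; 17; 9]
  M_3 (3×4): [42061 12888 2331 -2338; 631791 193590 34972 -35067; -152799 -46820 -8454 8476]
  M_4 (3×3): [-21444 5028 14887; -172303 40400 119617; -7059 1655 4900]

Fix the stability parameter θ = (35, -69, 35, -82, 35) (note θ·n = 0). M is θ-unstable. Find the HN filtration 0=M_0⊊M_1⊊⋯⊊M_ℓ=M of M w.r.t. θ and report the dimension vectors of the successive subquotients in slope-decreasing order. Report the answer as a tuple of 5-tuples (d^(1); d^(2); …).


Via rank(M_{q-1}∘⋯∘M_p): M ≅ I[1,1]^2, I[2,5], I[3,3], I[3,5]^2.
μ_θ-semistable layers: μ^(1)=35; μ^(2)=-47/2; μ^(3)=-69

((2, 0, 1, 0, 3); (0, 0, 3, 3, 0); (0, 1, 0, 0, 0))


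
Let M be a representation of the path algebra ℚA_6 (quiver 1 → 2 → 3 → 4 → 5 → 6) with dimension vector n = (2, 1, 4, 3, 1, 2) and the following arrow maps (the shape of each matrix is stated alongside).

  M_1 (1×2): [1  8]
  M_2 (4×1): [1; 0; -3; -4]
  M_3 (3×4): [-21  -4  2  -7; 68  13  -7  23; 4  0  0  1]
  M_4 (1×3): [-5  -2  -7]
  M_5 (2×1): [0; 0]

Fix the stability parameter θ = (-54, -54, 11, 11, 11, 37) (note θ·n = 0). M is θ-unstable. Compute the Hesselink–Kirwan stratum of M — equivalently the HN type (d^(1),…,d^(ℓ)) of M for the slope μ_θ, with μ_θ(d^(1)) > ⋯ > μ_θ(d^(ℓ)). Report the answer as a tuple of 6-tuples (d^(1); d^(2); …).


Interval decomposition of M: I[1,1], I[1,5], I[3,3], I[3,4]^2, I[6,6]^2.
HN type (ℓ=3): μ^(1)=37; μ^(2)=11; μ^(3)=-54

((0, 0, 0, 0, 0, 2); (0, 0, 4, 3, 1, 0); (2, 1, 0, 0, 0, 0))


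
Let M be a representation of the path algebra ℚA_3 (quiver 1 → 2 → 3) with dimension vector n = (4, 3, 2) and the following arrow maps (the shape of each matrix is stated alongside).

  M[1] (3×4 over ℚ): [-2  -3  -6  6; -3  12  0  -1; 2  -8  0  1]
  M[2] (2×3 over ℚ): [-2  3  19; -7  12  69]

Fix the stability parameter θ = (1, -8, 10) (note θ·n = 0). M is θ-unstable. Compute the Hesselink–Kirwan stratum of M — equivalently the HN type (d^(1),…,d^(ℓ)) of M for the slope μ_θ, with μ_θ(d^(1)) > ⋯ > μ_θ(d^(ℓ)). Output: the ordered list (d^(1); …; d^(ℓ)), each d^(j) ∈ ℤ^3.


Barcode: M ≅ I[1,1], I[1,2], I[1,3]^2. HN layers by μ_θ (3 steps, strictly decreasing):
  μ^(1)=10; μ^(2)=1; μ^(3)=-7/2

((0, 0, 2); (1, 0, 0); (3, 3, 0))


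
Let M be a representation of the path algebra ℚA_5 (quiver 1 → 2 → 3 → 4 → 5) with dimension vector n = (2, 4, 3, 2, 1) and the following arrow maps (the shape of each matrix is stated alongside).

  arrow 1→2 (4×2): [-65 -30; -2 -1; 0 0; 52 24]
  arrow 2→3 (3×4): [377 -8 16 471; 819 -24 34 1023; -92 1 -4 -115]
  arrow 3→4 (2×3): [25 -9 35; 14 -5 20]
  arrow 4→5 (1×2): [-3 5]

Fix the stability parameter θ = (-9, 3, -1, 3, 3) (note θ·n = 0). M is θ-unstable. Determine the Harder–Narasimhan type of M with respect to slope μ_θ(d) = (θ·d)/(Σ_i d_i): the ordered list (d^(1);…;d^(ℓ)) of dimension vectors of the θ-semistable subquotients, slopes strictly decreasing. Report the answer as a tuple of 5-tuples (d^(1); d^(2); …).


Interval decomposition of M: I[1,4], I[1,5], I[2,2], I[2,3].
HN type (ℓ=3): μ^(1)=3; μ^(2)=1; μ^(3)=-9

((0, 1, 0, 2, 1); (0, 3, 3, 0, 0); (2, 0, 0, 0, 0))


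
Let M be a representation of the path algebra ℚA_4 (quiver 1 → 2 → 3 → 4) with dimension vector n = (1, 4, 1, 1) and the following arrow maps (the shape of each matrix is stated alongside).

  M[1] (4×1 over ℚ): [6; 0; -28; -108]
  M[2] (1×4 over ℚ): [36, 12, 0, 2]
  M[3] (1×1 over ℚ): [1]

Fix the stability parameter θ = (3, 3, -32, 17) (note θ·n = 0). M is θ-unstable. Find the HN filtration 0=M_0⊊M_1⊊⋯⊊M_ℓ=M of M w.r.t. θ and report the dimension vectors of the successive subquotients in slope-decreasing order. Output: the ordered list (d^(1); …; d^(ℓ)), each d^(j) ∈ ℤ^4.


Interval decomposition of M: I[1,2], I[2,2]^2, I[2,4].
HN type (ℓ=3): μ^(1)=17; μ^(2)=3; μ^(3)=-29/2

((0, 0, 0, 1); (1, 3, 0, 0); (0, 1, 1, 0))


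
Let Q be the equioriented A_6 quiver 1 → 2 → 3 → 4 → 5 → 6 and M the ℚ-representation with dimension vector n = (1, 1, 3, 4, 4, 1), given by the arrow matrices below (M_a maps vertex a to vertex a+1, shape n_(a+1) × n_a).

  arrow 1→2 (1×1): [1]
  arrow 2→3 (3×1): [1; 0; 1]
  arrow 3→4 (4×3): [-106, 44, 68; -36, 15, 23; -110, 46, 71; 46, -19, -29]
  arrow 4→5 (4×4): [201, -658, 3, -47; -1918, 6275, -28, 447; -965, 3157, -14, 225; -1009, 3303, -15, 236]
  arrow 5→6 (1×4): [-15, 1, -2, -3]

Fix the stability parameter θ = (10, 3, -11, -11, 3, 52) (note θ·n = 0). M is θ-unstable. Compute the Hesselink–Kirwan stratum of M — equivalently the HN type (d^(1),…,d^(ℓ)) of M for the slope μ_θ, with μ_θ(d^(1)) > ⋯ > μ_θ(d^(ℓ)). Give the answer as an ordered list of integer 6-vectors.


Via rank(M_{q-1}∘⋯∘M_p): M ≅ I[1,4], I[3,5], I[3,6], I[4,5], I[5,5].
μ_θ-semistable layers: μ^(1)=52; μ^(2)=3; μ^(3)=-9/4; μ^(4)=-11

((0, 0, 0, 0, 0, 1); (0, 0, 0, 0, 4, 0); (1, 1, 1, 1, 0, 0); (0, 0, 2, 3, 0, 0))


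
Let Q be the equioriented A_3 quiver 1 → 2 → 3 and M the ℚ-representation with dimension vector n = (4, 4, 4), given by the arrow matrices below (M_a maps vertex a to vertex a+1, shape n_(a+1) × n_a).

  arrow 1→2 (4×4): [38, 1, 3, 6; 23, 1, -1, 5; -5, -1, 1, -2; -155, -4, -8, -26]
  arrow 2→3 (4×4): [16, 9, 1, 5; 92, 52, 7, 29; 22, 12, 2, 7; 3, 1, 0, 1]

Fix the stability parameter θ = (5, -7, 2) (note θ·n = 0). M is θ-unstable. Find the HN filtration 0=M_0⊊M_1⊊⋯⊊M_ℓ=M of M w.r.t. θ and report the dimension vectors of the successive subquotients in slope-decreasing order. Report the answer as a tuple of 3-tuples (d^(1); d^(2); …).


Barcode: M ≅ I[1,1], I[1,3]^3, I[2,3]. HN layers by μ_θ (4 steps, strictly decreasing):
  μ^(1)=5; μ^(2)=2; μ^(3)=-1; μ^(4)=-7

((1, 0, 0); (0, 0, 4); (3, 3, 0); (0, 1, 0))


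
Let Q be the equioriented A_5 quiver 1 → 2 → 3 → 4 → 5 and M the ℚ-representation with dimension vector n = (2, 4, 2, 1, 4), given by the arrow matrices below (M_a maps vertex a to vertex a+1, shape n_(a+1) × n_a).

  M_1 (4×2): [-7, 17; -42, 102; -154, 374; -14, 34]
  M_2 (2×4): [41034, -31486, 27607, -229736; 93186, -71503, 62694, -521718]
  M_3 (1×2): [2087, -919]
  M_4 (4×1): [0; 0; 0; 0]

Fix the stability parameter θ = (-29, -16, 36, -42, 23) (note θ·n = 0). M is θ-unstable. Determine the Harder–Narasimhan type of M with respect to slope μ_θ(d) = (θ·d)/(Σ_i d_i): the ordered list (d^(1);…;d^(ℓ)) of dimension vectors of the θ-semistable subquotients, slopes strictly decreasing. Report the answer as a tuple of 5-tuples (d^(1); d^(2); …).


Via rank(M_{q-1}∘⋯∘M_p): M ≅ I[1,1], I[1,2], I[2,2], I[2,3], I[2,4], I[5,5]^4.
μ_θ-semistable layers: μ^(1)=36; μ^(2)=23; μ^(3)=-3; μ^(4)=-16; μ^(5)=-29

((0, 0, 1, 0, 0); (0, 0, 0, 0, 4); (0, 0, 1, 1, 0); (0, 4, 0, 0, 0); (2, 0, 0, 0, 0))


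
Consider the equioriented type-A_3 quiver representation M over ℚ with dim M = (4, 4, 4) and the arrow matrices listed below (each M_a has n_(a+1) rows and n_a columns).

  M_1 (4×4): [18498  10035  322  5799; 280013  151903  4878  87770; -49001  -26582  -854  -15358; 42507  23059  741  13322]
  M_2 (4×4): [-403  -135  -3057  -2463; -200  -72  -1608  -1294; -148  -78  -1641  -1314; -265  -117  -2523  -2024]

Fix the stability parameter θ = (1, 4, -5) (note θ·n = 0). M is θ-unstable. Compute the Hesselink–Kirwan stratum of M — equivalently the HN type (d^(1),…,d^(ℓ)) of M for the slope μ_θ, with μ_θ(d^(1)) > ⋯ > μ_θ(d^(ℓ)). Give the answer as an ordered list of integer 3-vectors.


Interval decomposition of M: I[1,2], I[1,3]^3, I[3,3].
HN type (ℓ=4): μ^(1)=4; μ^(2)=1; μ^(3)=0; μ^(4)=-5

((0, 1, 0); (1, 0, 0); (3, 3, 3); (0, 0, 1))


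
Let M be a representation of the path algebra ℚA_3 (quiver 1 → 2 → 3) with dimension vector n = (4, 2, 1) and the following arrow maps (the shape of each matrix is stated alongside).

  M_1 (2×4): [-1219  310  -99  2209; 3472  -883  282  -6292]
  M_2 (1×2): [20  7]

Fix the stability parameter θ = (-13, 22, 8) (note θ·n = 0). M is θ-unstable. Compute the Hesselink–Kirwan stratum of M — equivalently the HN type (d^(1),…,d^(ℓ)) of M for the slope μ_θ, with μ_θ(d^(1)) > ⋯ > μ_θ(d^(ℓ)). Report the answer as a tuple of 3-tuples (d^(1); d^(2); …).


Via rank(M_{q-1}∘⋯∘M_p): M ≅ I[1,1]^2, I[1,2], I[1,3].
μ_θ-semistable layers: μ^(1)=22; μ^(2)=15; μ^(3)=-13

((0, 1, 0); (0, 1, 1); (4, 0, 0))


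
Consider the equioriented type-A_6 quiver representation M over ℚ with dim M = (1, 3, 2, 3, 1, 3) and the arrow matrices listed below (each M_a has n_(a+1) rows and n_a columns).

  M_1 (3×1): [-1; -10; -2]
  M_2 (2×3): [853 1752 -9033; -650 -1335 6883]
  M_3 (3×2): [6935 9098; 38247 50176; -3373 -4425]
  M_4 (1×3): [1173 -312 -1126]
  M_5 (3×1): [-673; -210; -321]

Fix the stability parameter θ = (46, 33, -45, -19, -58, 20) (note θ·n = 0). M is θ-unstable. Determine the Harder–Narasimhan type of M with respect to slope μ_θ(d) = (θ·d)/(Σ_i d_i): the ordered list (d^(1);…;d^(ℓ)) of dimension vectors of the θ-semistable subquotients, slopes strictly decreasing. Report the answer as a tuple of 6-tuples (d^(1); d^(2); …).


Interval decomposition of M: I[1,6], I[2,2], I[2,4], I[4,4], I[6,6]^2.
HN type (ℓ=5): μ^(1)=33; μ^(2)=20; μ^(3)=-43/5; μ^(4)=-31/3; μ^(5)=-19

((0, 1, 0, 0, 0, 0); (0, 0, 0, 0, 0, 3); (1, 1, 1, 1, 1, 0); (0, 1, 1, 1, 0, 0); (0, 0, 0, 1, 0, 0))


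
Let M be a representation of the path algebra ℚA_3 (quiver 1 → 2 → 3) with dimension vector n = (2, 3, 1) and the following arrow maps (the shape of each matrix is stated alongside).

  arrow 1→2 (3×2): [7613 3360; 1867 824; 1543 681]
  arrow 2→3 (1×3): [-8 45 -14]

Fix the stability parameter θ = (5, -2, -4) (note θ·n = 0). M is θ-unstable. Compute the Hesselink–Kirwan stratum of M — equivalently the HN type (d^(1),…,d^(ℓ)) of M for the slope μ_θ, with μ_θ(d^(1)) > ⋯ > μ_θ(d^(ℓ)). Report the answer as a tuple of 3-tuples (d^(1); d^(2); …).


Via rank(M_{q-1}∘⋯∘M_p): M ≅ I[1,2], I[1,3], I[2,2].
μ_θ-semistable layers: μ^(1)=3/2; μ^(2)=-1/3; μ^(3)=-2

((1, 1, 0); (1, 1, 1); (0, 1, 0))


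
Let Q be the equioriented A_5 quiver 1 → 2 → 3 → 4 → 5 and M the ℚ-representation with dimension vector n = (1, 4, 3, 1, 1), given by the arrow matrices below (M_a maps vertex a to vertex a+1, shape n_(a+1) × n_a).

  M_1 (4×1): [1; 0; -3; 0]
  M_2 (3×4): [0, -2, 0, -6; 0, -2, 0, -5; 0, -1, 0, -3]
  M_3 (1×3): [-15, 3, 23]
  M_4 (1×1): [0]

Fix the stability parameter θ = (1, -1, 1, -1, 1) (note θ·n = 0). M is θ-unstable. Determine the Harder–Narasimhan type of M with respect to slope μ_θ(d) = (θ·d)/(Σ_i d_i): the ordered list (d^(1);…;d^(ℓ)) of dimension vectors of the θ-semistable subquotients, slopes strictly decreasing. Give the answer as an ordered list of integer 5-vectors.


Interval decomposition of M: I[1,2], I[2,2], I[2,3], I[2,4], I[3,3], I[5,5].
HN type (ℓ=3): μ^(1)=1; μ^(2)=0; μ^(3)=-1

((0, 0, 2, 0, 1); (1, 1, 1, 1, 0); (0, 3, 0, 0, 0))


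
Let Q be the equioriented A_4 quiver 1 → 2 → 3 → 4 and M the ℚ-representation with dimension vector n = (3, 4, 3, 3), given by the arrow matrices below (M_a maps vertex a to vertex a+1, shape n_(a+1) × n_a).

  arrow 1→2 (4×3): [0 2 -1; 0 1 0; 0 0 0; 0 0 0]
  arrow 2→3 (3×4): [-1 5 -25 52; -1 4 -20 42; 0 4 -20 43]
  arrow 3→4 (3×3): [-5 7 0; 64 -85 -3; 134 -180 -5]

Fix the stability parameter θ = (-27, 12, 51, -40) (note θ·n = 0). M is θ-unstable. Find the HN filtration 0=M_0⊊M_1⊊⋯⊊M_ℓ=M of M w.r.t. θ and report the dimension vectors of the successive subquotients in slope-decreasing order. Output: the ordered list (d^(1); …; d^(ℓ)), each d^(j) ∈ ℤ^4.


Via rank(M_{q-1}∘⋯∘M_p): M ≅ I[1,1], I[1,4]^2, I[2,2], I[2,4].
μ_θ-semistable layers: μ^(1)=12; μ^(2)=23/3; μ^(3)=-27

((0, 1, 0, 0); (0, 3, 3, 3); (3, 0, 0, 0))


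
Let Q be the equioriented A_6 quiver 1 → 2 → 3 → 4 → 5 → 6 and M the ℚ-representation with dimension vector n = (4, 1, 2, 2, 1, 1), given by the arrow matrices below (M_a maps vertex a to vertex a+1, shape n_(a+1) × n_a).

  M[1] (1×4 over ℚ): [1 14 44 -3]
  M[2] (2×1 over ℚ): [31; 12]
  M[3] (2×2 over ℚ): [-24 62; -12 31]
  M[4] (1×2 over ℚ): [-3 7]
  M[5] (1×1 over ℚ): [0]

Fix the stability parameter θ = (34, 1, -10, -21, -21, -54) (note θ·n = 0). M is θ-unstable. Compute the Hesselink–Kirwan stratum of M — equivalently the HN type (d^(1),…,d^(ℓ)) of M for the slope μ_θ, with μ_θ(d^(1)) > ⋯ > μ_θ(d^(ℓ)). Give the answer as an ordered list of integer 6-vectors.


Via rank(M_{q-1}∘⋯∘M_p): M ≅ I[1,1]^3, I[1,3], I[3,5], I[4,4], I[6,6].
μ_θ-semistable layers: μ^(1)=34; μ^(2)=25/3; μ^(3)=-52/3; μ^(4)=-21; μ^(5)=-54

((3, 0, 0, 0, 0, 0); (1, 1, 1, 0, 0, 0); (0, 0, 1, 1, 1, 0); (0, 0, 0, 1, 0, 0); (0, 0, 0, 0, 0, 1))


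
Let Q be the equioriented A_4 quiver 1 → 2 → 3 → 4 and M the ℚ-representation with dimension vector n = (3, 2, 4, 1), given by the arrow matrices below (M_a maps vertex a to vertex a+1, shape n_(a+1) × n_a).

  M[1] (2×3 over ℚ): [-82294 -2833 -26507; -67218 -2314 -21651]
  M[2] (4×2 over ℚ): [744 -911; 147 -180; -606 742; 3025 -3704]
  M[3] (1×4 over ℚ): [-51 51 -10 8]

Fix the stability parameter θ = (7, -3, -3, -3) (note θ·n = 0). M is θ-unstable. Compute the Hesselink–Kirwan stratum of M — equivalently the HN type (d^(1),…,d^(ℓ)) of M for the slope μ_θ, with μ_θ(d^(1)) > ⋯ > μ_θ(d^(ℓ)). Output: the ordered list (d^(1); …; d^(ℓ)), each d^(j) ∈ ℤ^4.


Via rank(M_{q-1}∘⋯∘M_p): M ≅ I[1,1], I[1,3], I[1,4], I[3,3]^2.
μ_θ-semistable layers: μ^(1)=7; μ^(2)=1/3; μ^(3)=-1/2; μ^(4)=-3

((1, 0, 0, 0); (1, 1, 1, 0); (1, 1, 1, 1); (0, 0, 2, 0))


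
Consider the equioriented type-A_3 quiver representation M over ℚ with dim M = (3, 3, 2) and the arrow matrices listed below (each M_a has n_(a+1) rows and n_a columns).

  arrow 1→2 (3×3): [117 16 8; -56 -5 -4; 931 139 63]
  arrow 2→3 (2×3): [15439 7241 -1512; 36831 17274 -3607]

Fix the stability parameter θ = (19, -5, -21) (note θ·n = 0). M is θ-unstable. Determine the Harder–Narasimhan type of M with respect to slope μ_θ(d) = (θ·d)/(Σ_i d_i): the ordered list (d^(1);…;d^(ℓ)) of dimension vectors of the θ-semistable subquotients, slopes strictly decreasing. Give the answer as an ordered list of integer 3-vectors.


Via rank(M_{q-1}∘⋯∘M_p): M ≅ I[1,2], I[1,3]^2.
μ_θ-semistable layers: μ^(1)=7; μ^(2)=-7/3

((1, 1, 0); (2, 2, 2))


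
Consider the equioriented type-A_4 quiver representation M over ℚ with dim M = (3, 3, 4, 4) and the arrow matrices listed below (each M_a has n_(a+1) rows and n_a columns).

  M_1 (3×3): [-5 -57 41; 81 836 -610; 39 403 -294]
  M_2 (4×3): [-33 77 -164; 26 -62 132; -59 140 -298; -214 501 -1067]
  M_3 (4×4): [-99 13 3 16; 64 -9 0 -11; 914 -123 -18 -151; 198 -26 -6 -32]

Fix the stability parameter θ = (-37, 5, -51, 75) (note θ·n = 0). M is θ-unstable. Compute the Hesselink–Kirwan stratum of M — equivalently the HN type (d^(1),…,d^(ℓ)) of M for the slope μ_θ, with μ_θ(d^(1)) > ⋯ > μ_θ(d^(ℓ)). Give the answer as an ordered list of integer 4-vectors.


Interval decomposition of M: I[1,3], I[1,4]^2, I[3,3], I[4,4]^2.
HN type (ℓ=4): μ^(1)=75; μ^(2)=-23; μ^(3)=-37; μ^(4)=-51

((0, 0, 0, 4); (0, 3, 3, 0); (3, 0, 0, 0); (0, 0, 1, 0))


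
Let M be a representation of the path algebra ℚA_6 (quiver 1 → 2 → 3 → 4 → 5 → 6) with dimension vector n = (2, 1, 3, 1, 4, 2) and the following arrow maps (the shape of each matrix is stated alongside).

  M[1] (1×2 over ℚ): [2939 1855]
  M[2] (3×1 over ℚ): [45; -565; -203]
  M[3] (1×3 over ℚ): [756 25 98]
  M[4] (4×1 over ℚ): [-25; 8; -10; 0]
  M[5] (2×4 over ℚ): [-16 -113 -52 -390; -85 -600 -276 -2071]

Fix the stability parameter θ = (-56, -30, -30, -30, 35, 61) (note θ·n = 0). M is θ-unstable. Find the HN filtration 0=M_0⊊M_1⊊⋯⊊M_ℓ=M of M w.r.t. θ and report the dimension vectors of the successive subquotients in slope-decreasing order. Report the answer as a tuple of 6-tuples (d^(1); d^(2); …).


Barcode: M ≅ I[1,1], I[1,6], I[3,3]^2, I[5,5]^2, I[5,6]. HN layers by μ_θ (4 steps, strictly decreasing):
  μ^(1)=61; μ^(2)=35; μ^(3)=-30; μ^(4)=-56

((0, 0, 0, 0, 0, 2); (0, 0, 0, 0, 4, 0); (0, 1, 3, 1, 0, 0); (2, 0, 0, 0, 0, 0))


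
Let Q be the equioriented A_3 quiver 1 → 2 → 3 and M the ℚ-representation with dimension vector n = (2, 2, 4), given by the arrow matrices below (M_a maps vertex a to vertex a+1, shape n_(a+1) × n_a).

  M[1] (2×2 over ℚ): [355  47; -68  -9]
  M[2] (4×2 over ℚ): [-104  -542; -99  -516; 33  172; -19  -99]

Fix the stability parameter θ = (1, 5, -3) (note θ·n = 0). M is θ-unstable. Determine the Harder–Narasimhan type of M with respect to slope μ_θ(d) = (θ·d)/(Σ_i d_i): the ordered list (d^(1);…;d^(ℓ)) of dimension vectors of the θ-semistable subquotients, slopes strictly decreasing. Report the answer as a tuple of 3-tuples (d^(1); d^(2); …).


Barcode: M ≅ I[1,3]^2, I[3,3]^2. HN layers by μ_θ (2 steps, strictly decreasing):
  μ^(1)=1; μ^(2)=-3

((2, 2, 2); (0, 0, 2))


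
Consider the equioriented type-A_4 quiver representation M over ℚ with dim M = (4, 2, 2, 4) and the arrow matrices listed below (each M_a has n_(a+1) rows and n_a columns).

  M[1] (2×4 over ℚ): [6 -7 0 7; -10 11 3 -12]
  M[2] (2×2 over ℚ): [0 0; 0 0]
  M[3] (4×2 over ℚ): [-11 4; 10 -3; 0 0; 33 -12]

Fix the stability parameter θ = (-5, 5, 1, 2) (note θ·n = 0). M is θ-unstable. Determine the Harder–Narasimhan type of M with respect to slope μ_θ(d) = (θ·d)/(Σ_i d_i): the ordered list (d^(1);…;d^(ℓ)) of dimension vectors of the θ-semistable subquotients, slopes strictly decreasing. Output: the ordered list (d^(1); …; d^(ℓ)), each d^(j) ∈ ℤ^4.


Via rank(M_{q-1}∘⋯∘M_p): M ≅ I[1,1]^2, I[1,2]^2, I[3,4]^2, I[4,4]^2.
μ_θ-semistable layers: μ^(1)=5; μ^(2)=2; μ^(3)=1; μ^(4)=-5

((0, 2, 0, 0); (0, 0, 0, 4); (0, 0, 2, 0); (4, 0, 0, 0))


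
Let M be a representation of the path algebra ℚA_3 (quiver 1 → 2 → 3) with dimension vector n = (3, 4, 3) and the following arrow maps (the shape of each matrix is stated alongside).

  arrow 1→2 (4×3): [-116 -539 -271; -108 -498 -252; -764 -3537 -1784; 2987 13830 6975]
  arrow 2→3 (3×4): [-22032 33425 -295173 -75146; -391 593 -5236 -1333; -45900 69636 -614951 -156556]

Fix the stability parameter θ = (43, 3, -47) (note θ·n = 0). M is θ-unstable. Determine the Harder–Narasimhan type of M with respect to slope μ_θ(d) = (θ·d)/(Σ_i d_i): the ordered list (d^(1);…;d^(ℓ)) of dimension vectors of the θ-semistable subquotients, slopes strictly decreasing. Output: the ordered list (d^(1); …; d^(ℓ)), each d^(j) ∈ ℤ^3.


Via rank(M_{q-1}∘⋯∘M_p): M ≅ I[1,3]^3, I[2,2].
μ_θ-semistable layers: μ^(1)=3; μ^(2)=-1/3

((0, 1, 0); (3, 3, 3))


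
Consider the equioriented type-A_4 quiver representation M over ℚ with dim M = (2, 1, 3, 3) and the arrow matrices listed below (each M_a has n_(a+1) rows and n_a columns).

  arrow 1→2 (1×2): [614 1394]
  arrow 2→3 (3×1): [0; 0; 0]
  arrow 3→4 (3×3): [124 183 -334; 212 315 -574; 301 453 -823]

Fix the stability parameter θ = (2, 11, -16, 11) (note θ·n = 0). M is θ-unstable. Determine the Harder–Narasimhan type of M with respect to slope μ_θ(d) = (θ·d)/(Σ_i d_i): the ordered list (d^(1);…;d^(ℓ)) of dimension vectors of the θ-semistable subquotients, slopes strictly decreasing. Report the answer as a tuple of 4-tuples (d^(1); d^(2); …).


Barcode: M ≅ I[1,1], I[1,2], I[3,3], I[3,4]^2, I[4,4]. HN layers by μ_θ (3 steps, strictly decreasing):
  μ^(1)=11; μ^(2)=2; μ^(3)=-16

((0, 1, 0, 3); (2, 0, 0, 0); (0, 0, 3, 0))


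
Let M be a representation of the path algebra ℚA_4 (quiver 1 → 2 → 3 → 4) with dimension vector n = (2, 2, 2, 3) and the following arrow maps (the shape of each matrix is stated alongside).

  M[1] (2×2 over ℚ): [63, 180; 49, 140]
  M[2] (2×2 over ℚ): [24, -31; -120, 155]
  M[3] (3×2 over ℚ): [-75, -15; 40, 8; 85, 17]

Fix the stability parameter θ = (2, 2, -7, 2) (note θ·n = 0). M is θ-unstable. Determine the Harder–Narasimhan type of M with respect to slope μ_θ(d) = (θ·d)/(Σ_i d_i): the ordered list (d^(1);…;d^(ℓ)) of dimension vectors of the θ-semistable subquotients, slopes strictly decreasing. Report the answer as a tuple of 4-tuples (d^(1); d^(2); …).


Interval decomposition of M: I[1,1], I[1,3], I[2,2], I[3,4], I[4,4]^2.
HN type (ℓ=3): μ^(1)=2; μ^(2)=-1; μ^(3)=-7

((1, 1, 0, 3); (1, 1, 1, 0); (0, 0, 1, 0))


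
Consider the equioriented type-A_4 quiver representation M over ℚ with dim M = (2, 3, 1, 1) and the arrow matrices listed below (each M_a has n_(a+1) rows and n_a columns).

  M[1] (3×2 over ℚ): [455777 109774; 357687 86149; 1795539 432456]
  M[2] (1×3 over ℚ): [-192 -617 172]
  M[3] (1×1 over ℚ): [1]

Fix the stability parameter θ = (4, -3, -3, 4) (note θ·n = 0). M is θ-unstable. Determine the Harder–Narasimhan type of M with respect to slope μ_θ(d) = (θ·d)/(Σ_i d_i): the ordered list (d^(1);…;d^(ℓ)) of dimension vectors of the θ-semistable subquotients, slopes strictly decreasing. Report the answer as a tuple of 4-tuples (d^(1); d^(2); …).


Interval decomposition of M: I[1,2], I[1,4], I[2,2].
HN type (ℓ=4): μ^(1)=4; μ^(2)=1/2; μ^(3)=-2/3; μ^(4)=-3

((0, 0, 0, 1); (1, 1, 0, 0); (1, 1, 1, 0); (0, 1, 0, 0))


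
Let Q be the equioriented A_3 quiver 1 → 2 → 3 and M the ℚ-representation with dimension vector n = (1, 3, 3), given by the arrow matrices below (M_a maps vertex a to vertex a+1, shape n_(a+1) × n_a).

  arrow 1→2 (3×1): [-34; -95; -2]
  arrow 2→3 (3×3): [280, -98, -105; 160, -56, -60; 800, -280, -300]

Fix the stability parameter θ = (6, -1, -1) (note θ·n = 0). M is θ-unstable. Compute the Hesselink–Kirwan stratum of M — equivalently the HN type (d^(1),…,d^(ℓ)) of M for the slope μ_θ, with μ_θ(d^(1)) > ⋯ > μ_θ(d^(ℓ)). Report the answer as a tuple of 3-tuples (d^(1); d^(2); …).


Via rank(M_{q-1}∘⋯∘M_p): M ≅ I[1,2], I[2,2], I[2,3], I[3,3]^2.
μ_θ-semistable layers: μ^(1)=5/2; μ^(2)=-1

((1, 1, 0); (0, 2, 3))


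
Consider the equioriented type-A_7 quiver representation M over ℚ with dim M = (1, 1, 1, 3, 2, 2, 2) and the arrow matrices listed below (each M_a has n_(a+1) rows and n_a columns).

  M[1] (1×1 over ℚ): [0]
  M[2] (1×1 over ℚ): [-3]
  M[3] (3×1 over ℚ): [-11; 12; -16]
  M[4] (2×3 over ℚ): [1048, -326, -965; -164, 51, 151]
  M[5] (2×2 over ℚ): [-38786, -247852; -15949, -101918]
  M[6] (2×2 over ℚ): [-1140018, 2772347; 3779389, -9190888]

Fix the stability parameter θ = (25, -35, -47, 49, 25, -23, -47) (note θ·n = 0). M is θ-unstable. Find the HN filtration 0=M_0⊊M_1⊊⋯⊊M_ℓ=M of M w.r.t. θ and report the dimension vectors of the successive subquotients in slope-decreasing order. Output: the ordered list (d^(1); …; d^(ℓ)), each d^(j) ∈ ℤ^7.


Interval decomposition of M: I[1,1], I[2,4], I[4,5], I[4,7], I[6,7].
HN type (ℓ=6): μ^(1)=49; μ^(2)=37; μ^(3)=25; μ^(4)=1; μ^(5)=-35; μ^(6)=-41

((0, 0, 0, 1, 0, 0, 0); (0, 0, 0, 1, 1, 0, 0); (1, 0, 0, 0, 0, 0, 0); (0, 0, 0, 1, 1, 1, 1); (0, 0, 0, 0, 0, 1, 1); (0, 1, 1, 0, 0, 0, 0))


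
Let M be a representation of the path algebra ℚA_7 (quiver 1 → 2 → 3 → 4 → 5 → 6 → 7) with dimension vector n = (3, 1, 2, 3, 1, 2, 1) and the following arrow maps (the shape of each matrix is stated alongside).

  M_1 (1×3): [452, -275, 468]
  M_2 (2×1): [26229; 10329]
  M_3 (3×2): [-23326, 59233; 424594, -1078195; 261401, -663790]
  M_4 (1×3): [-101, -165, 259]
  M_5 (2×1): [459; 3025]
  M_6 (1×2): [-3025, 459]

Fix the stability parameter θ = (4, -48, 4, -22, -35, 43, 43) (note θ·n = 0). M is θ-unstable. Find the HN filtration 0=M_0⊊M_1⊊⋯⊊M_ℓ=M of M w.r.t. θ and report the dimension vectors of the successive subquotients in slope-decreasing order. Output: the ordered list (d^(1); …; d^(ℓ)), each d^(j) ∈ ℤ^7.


Interval decomposition of M: I[1,1]^2, I[1,6], I[3,4], I[4,4], I[6,7].
HN type (ℓ=5): μ^(1)=43; μ^(2)=4; μ^(3)=-9; μ^(4)=-53/3; μ^(5)=-22

((0, 0, 0, 0, 0, 2, 1); (2, 0, 0, 0, 0, 0, 0); (0, 0, 1, 1, 0, 0, 0); (0, 0, 1, 1, 1, 0, 0); (1, 1, 0, 1, 0, 0, 0))


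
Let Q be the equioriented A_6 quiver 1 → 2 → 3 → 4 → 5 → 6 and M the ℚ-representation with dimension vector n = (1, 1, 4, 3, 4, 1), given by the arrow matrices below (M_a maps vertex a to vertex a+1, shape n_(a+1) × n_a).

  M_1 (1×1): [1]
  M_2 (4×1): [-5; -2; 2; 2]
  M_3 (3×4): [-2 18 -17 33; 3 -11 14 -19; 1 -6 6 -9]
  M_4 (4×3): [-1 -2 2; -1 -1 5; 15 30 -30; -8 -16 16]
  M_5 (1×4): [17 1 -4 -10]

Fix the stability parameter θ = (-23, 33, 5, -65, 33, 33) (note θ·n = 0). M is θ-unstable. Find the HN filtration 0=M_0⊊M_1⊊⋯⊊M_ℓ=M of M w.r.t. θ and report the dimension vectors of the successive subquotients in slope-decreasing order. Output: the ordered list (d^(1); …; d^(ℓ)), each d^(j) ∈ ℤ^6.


Interval decomposition of M: I[1,6], I[3,3], I[3,4], I[3,5], I[5,5]^2.
HN type (ℓ=5): μ^(1)=33; μ^(2)=5; μ^(3)=-9; μ^(4)=-23; μ^(5)=-30

((0, 0, 0, 0, 4, 1); (0, 0, 1, 0, 0, 0); (0, 1, 1, 1, 0, 0); (1, 0, 0, 0, 0, 0); (0, 0, 2, 2, 0, 0))


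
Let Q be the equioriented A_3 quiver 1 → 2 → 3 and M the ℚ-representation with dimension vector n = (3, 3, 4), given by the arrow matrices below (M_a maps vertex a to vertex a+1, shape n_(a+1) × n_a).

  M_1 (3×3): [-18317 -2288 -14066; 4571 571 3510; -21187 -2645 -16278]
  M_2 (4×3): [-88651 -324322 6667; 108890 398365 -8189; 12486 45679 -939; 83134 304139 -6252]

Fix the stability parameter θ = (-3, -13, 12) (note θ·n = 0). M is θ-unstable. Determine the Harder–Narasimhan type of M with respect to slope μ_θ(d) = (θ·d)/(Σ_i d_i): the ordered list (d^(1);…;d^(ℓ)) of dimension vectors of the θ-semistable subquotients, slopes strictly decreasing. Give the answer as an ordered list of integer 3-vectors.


Interval decomposition of M: I[1,1], I[1,3]^2, I[2,3], I[3,3].
HN type (ℓ=4): μ^(1)=12; μ^(2)=-3; μ^(3)=-8; μ^(4)=-13

((0, 0, 4); (1, 0, 0); (2, 2, 0); (0, 1, 0))


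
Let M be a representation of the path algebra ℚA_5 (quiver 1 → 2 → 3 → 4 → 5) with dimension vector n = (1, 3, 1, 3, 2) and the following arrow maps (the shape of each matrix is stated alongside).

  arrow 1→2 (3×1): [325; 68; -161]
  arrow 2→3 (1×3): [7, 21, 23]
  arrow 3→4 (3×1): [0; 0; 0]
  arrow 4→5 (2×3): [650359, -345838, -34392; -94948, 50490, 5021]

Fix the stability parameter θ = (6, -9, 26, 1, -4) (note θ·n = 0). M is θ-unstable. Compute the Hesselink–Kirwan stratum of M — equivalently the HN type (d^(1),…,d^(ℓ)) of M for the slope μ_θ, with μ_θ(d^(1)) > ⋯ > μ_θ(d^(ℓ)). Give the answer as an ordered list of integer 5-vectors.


Barcode: M ≅ I[1,2], I[2,2], I[2,3], I[4,4], I[4,5]^2. HN layers by μ_θ (4 steps, strictly decreasing):
  μ^(1)=26; μ^(2)=1; μ^(3)=-3/2; μ^(4)=-9

((0, 0, 1, 0, 0); (0, 0, 0, 1, 0); (1, 1, 0, 2, 2); (0, 2, 0, 0, 0))


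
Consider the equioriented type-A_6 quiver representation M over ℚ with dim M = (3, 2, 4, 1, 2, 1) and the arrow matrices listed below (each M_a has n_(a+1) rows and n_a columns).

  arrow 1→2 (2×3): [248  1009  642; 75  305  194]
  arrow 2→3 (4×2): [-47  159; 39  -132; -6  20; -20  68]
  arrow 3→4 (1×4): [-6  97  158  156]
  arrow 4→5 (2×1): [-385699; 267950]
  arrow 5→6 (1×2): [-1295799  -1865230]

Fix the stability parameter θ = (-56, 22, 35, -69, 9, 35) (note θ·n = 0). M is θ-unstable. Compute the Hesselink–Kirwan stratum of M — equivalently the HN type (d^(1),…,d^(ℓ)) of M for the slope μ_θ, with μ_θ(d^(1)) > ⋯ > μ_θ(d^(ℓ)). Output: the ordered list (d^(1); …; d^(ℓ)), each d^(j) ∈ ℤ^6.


Interval decomposition of M: I[1,1], I[1,3], I[1,6], I[3,3]^2, I[5,5].
HN type (ℓ=5): μ^(1)=35; μ^(2)=22; μ^(3)=9; μ^(4)=-4; μ^(5)=-56

((0, 0, 3, 0, 0, 1); (0, 1, 0, 0, 0, 0); (0, 0, 0, 0, 2, 0); (0, 1, 1, 1, 0, 0); (3, 0, 0, 0, 0, 0))
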